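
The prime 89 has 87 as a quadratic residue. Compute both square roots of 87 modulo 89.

89 ≡ 1 (mod 4), so we find a root by search.
Trying successive values, 40² = 1600 ≡ 87 (mod 89). The other root is 89 − 40 = 49.

40, 49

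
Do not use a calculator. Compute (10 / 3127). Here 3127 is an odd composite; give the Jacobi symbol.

-1

Pull out 2: since 3127 ≡ 7 (mod 8), (2/3127) = +1.
Reciprocity: 5 ≡ 1 and 3127 ≡ 3 (mod 4), so (5/3127) = +(3127/5).
Reduce top mod 5: now compute (2/5).
Pull out 2: since 5 ≡ 5 (mod 8), (2/5) = -1.
Reached (1/5) = 1. Collecting the sign flips along the way, the symbol is -1.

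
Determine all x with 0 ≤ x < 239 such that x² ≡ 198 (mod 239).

26, 213

Since 239 ≡ 3 (mod 4), a square root of 198 is 198^((239+1)/4) = 198^60 mod 239.
Repeated squaring: 198^2≡8, 198^4≡64, 198^8≡33, 198^16≡133, 198^32≡3 (mod 239).
198^60 = 198^(32+16+8+4) ≡ 213 (mod 239).
Check: 213² = 45369 ≡ 198 (mod 239). The two roots are 26 and 213.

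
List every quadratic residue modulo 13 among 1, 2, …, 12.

Square k = 1,…,6 (k and 13−k give the same square):
1²=1, 2²=4, 3²=9, 4²≡3, 5²≡12, 6²≡10 (mod 13).
So the quadratic residues mod 13 are {1, 3, 4, 9, 10, 12}.

1 3 4 9 10 12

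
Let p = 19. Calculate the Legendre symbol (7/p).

Euler's criterion: (7/19) ≡ 7^9 (mod 19).
7^2 ≡ 11 (mod 19)
7^4 ≡ 7 (mod 19)
7^8 ≡ 11 (mod 19)
7^9 = 7^(8+1) ≡ 1 (mod 19).
Result is 1, so (7/19) = 1.

1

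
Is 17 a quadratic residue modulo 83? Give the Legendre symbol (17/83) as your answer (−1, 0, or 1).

1

Reciprocity: 17 ≡ 1 and 83 ≡ 3 (mod 4), so (17/83) = +(83/17).
Reduce top mod 17: now compute (15/17).
Reciprocity: 15 ≡ 3 and 17 ≡ 1 (mod 4), so (15/17) = +(17/15).
Reduce top mod 15: now compute (2/15).
Pull out 2: since 15 ≡ 7 (mod 8), (2/15) = +1.
Reached (1/15) = 1. Collecting the sign flips along the way, the symbol is +1.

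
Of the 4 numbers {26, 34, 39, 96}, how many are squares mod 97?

1

(26/97) = -1 → non-residue.
(34/97) = -1 → non-residue.
(39/97) = -1 → non-residue.
(96/97) = +1 → QR.
Total quadratic residues among the 4: 1.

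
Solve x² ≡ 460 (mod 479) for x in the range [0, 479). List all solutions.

Since 479 ≡ 3 (mod 4), a square root of 460 is 460^((479+1)/4) = 460^120 mod 479.
Repeated squaring: 460^2≡361, 460^4≡33, 460^8≡131, 460^16≡396, 460^32≡183, 460^64≡438 (mod 479).
460^120 = 460^(64+32+16+8) ≡ 192 (mod 479).
Check: 192² = 36864 ≡ 460 (mod 479). The two roots are 192 and 287.

192, 287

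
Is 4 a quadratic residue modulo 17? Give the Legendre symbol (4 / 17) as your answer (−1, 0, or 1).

Pull out 2^2: since 17 ≡ 1 (mod 8), (2/17) = +1, so (2/17)^2 = +1.
Reached (1/17) = 1. Collecting the sign flips along the way, the symbol is +1.

1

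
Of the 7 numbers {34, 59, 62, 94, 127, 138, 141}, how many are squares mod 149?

(34/149) = -1 → non-residue.
(59/149) = -1 → non-residue.
(62/149) = -1 → non-residue.
(94/149) = -1 → non-residue.
(127/149) = +1 → QR.
(138/149) = -1 → non-residue.
(141/149) = -1 → non-residue.
Total quadratic residues among the 7: 1.

1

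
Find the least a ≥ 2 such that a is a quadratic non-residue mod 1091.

(2/1091) = −1, so 2 is the smallest positive non-residue mod 1091.

2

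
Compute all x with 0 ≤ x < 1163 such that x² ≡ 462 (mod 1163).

Since 1163 ≡ 3 (mod 4), a square root of 462 is 462^((1163+1)/4) = 462^291 mod 1163.
Repeated squaring: 462^2≡615, 462^4≡250, 462^8≡861, 462^16≡490, 462^32≡522, 462^64≡342, 462^128≡664, 462^256≡119 (mod 1163).
462^291 = 462^(256+32+2+1) ≡ 521 (mod 1163).
Check: 521² = 271441 ≡ 462 (mod 1163). The two roots are 521 and 642.

521, 642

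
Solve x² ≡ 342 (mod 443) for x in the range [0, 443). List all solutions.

182, 261

Since 443 ≡ 3 (mod 4), a square root of 342 is 342^((443+1)/4) = 342^111 mod 443.
Repeated squaring: 342^2≡12, 342^4≡144, 342^8≡358, 342^16≡137, 342^32≡163, 342^64≡432 (mod 443).
342^111 = 342^(64+32+8+4+2+1) ≡ 182 (mod 443).
Check: 182² = 33124 ≡ 342 (mod 443). The two roots are 182 and 261.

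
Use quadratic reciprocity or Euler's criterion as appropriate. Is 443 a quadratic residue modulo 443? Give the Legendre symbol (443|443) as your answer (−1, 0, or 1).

0

First reduce: 443 ≡ 0 (mod 443).
Top reduces to 0: gcd > 1, so the symbol is 0.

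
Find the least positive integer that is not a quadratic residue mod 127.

3

(2/127) = +1, so 2 is a residue.
(3/127) = −1, so 3 is the smallest positive non-residue mod 127.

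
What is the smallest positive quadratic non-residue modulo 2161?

(2/2161) = +1, so 2 is a residue.
(3/2161) = +1, so 3 is a residue.
(4/2161) = +1, so 4 is a residue.
(5/2161) = +1, so 5 is a residue.
(6/2161) = +1, so 6 is a residue.
(7/2161) = −1, so 7 is the smallest positive non-residue mod 2161.

7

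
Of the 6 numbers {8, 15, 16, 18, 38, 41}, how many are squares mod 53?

(8/53) = -1 → non-residue.
(15/53) = +1 → QR.
(16/53) = +1 → QR.
(18/53) = -1 → non-residue.
(38/53) = +1 → QR.
(41/53) = -1 → non-residue.
Total quadratic residues among the 6: 3.

3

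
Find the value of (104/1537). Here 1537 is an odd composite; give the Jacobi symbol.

Pull out 2^3: since 1537 ≡ 1 (mod 8), (2/1537) = +1, so (2/1537)^3 = +1.
Reciprocity: 13 ≡ 1 and 1537 ≡ 1 (mod 4), so (13/1537) = +(1537/13).
Reduce top mod 13: now compute (3/13).
Reciprocity: 3 ≡ 3 and 13 ≡ 1 (mod 4), so (3/13) = +(13/3).
Reduce top mod 3: now compute (1/3).
Reached (1/3) = 1. Collecting the sign flips along the way, the symbol is +1.

1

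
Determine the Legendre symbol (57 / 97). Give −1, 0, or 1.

-1

Reciprocity: 57 ≡ 1 and 97 ≡ 1 (mod 4), so (57/97) = +(97/57).
Reduce top mod 57: now compute (40/57).
Pull out 2^3: since 57 ≡ 1 (mod 8), (2/57) = +1, so (2/57)^3 = +1.
Reciprocity: 5 ≡ 1 and 57 ≡ 1 (mod 4), so (5/57) = +(57/5).
Reduce top mod 5: now compute (2/5).
Pull out 2: since 5 ≡ 5 (mod 8), (2/5) = -1.
Reached (1/5) = 1. Collecting the sign flips along the way, the symbol is -1.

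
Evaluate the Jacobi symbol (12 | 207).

0

Pull out 2^2: since 207 ≡ 7 (mod 8), (2/207) = +1, so (2/207)^2 = +1.
Reciprocity: 3 ≡ 3 and 207 ≡ 3 (mod 4), so (3/207) = −(207/3).
Reduce top mod 3: now compute (0/3).
Top reduces to 0: gcd > 1, so the symbol is 0.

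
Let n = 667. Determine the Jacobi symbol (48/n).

Pull out 2^4: since 667 ≡ 3 (mod 8), (2/667) = -1, so (2/667)^4 = +1.
Reciprocity: 3 ≡ 3 and 667 ≡ 3 (mod 4), so (3/667) = −(667/3).
Reduce top mod 3: now compute (1/3).
Reached (1/3) = 1. Collecting the sign flips along the way, the symbol is -1.

-1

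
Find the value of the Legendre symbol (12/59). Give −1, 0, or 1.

Euler's criterion: (12/59) ≡ 12^29 (mod 59).
12^2 ≡ 26 (mod 59)
12^4 ≡ 27 (mod 59)
12^8 ≡ 21 (mod 59)
12^16 ≡ 28 (mod 59)
12^29 = 12^(16+8+4+1) ≡ 1 (mod 59).
Result is 1, so (12/59) = 1.

1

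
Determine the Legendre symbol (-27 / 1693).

First reduce: -27 ≡ 1666 (mod 1693).
Pull out 2: since 1693 ≡ 5 (mod 8), (2/1693) = -1.
Reciprocity: 833 ≡ 1 and 1693 ≡ 1 (mod 4), so (833/1693) = +(1693/833).
Reduce top mod 833: now compute (27/833).
Reciprocity: 27 ≡ 3 and 833 ≡ 1 (mod 4), so (27/833) = +(833/27).
Reduce top mod 27: now compute (23/27).
Reciprocity: 23 ≡ 3 and 27 ≡ 3 (mod 4), so (23/27) = −(27/23).
Reduce top mod 23: now compute (4/23).
Pull out 2^2: since 23 ≡ 7 (mod 8), (2/23) = +1, so (2/23)^2 = +1.
Reached (1/23) = 1. Collecting the sign flips along the way, the symbol is +1.

1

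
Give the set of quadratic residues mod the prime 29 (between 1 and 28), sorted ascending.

1,4,5,6,7,9,13,16,20,22,23,24,25,28

Square k = 1,…,14 (k and 29−k give the same square):
1²=1, 2²=4, 3²=9, 4²=16, 5²=25, 6²≡7, 7²≡20, 8²≡6, 9²≡23, 10²≡13, 11²≡5, 12²≡28, 13²≡24, 14²≡22 (mod 29).
So the quadratic residues mod 29 are {1, 4, 5, 6, 7, 9, 13, 16, 20, 22, 23, 24, 25, 28}.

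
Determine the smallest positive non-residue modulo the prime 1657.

5

(2/1657) = +1, so 2 is a residue.
(3/1657) = +1, so 3 is a residue.
(4/1657) = +1, so 4 is a residue.
(5/1657) = −1, so 5 is the smallest positive non-residue mod 1657.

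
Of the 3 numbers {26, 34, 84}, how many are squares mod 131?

2

(26/131) = -1 → non-residue.
(34/131) = +1 → QR.
(84/131) = +1 → QR.
Total quadratic residues among the 3: 2.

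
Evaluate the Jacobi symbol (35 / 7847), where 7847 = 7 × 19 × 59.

0

Reciprocity: 35 ≡ 3 and 7847 ≡ 3 (mod 4), so (35/7847) = −(7847/35).
Reduce top mod 35: now compute (7/35).
Reciprocity: 7 ≡ 3 and 35 ≡ 3 (mod 4), so (7/35) = −(35/7).
Reduce top mod 7: now compute (0/7).
Top reduces to 0: gcd > 1, so the symbol is 0.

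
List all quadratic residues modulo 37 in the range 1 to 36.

Square k = 1,…,18 (k and 37−k give the same square):
1²=1, 2²=4, 3²=9, 4²=16, 5²=25, 6²=36, 7²≡12, 8²≡27, 9²≡7, 10²≡26, 11²≡10, 12²≡33, 13²≡21, 14²≡11, 15²≡3, 16²≡34, 17²≡30, 18²≡28 (mod 37).
So the quadratic residues mod 37 are {1, 3, 4, 7, 9, 10, 11, 12, 16, 21, 25, 26, 27, 28, 30, 33, 34, 36}.

1,3,4,7,9,10,11,12,16,21,25,26,27,28,30,33,34,36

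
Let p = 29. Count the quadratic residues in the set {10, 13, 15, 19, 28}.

(10/29) = -1 → non-residue.
(13/29) = +1 → QR.
(15/29) = -1 → non-residue.
(19/29) = -1 → non-residue.
(28/29) = +1 → QR.
Total quadratic residues among the 5: 2.

2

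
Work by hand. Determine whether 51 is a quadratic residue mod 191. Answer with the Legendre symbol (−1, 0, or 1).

Euler's criterion: (51/191) ≡ 51^95 (mod 191).
51^2 ≡ 118 (mod 191)
51^4 ≡ 172 (mod 191)
51^8 ≡ 170 (mod 191)
51^16 ≡ 59 (mod 191)
51^32 ≡ 43 (mod 191)
51^64 ≡ 130 (mod 191)
51^95 = 51^(64+16+8+4+2+1) ≡ 1 (mod 191).
Result is 1, so (51/191) = 1.

1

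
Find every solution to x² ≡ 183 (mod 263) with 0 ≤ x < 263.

Since 263 ≡ 3 (mod 4), a square root of 183 is 183^((263+1)/4) = 183^66 mod 263.
Repeated squaring: 183^2≡88, 183^4≡117, 183^8≡13, 183^16≡169, 183^32≡157, 183^64≡190 (mod 263).
183^66 = 183^(64+2) ≡ 151 (mod 263).
Check: 151² = 22801 ≡ 183 (mod 263). The two roots are 112 and 151.

112, 151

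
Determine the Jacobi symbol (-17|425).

First reduce: -17 ≡ 408 (mod 425).
Pull out 2^3: since 425 ≡ 1 (mod 8), (2/425) = +1, so (2/425)^3 = +1.
Reciprocity: 51 ≡ 3 and 425 ≡ 1 (mod 4), so (51/425) = +(425/51).
Reduce top mod 51: now compute (17/51).
Reciprocity: 17 ≡ 1 and 51 ≡ 3 (mod 4), so (17/51) = +(51/17).
Reduce top mod 17: now compute (0/17).
Top reduces to 0: gcd > 1, so the symbol is 0.

0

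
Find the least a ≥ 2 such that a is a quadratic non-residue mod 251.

2

(2/251) = −1, so 2 is the smallest positive non-residue mod 251.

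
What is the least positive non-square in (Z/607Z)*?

3

(2/607) = +1, so 2 is a residue.
(3/607) = −1, so 3 is the smallest positive non-residue mod 607.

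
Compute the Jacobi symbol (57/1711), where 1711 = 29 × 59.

Reciprocity: 57 ≡ 1 and 1711 ≡ 3 (mod 4), so (57/1711) = +(1711/57).
Reduce top mod 57: now compute (1/57).
Reached (1/57) = 1. Collecting the sign flips along the way, the symbol is +1.

1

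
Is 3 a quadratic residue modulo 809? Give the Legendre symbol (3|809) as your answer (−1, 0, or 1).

Euler's criterion: (3/809) ≡ 3^404 (mod 809).
3^2 ≡ 9 (mod 809)
3^4 ≡ 81 (mod 809)
3^8 ≡ 89 (mod 809)
3^16 ≡ 640 (mod 809)
3^32 ≡ 246 (mod 809)
3^64 ≡ 650 (mod 809)
3^128 ≡ 202 (mod 809)
3^256 ≡ 354 (mod 809)
3^404 = 3^(256+128+16+4) ≡ 808 (mod 809).
Result is 808 ≡ −1, so (3/809) = −1.

-1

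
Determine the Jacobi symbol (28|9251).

-1

Pull out 2^2: since 9251 ≡ 3 (mod 8), (2/9251) = -1, so (2/9251)^2 = +1.
Reciprocity: 7 ≡ 3 and 9251 ≡ 3 (mod 4), so (7/9251) = −(9251/7).
Reduce top mod 7: now compute (4/7).
Pull out 2^2: since 7 ≡ 7 (mod 8), (2/7) = +1, so (2/7)^2 = +1.
Reached (1/7) = 1. Collecting the sign flips along the way, the symbol is -1.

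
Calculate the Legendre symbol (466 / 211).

1

First reduce: 466 ≡ 44 (mod 211).
Pull out 2^2: since 211 ≡ 3 (mod 8), (2/211) = -1, so (2/211)^2 = +1.
Reciprocity: 11 ≡ 3 and 211 ≡ 3 (mod 4), so (11/211) = −(211/11).
Reduce top mod 11: now compute (2/11).
Pull out 2: since 11 ≡ 3 (mod 8), (2/11) = -1.
Reached (1/11) = 1. Collecting the sign flips along the way, the symbol is +1.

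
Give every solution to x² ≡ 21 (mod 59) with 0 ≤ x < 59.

27, 32

Since 59 ≡ 3 (mod 4), a square root of 21 is 21^((59+1)/4) = 21^15 mod 59.
Repeated squaring: 21^2≡28, 21^4≡17, 21^8≡53 (mod 59).
21^15 = 21^(8+4+2+1) ≡ 27 (mod 59).
Check: 27² = 729 ≡ 21 (mod 59). The two roots are 27 and 32.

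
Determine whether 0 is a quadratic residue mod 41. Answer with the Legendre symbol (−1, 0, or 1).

0

Top reduces to 0: gcd > 1, so the symbol is 0.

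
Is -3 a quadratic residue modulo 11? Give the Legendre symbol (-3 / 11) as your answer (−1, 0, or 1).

-1

Euler's criterion: (-3/11) ≡ 8^5 (mod 11).
8^2 ≡ 9 (mod 11)
8^4 ≡ 4 (mod 11)
8^5 = 8^(4+1) ≡ 10 (mod 11).
Result is 10 ≡ −1, so (-3/11) = −1.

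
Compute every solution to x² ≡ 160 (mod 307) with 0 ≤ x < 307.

62, 245

Since 307 ≡ 3 (mod 4), a square root of 160 is 160^((307+1)/4) = 160^77 mod 307.
Repeated squaring: 160^2≡119, 160^4≡39, 160^8≡293, 160^16≡196, 160^32≡41, 160^64≡146 (mod 307).
160^77 = 160^(64+8+4+1) ≡ 62 (mod 307).
Check: 62² = 3844 ≡ 160 (mod 307). The two roots are 62 and 245.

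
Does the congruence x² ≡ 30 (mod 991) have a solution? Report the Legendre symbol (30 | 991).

Euler's criterion: (30/991) ≡ 30^495 (mod 991).
30^2 ≡ 900 (mod 991)
30^4 ≡ 353 (mod 991)
30^8 ≡ 734 (mod 991)
30^16 ≡ 643 (mod 991)
30^32 ≡ 202 (mod 991)
30^64 ≡ 173 (mod 991)
30^128 ≡ 199 (mod 991)
30^256 ≡ 952 (mod 991)
30^495 = 30^(256+128+64+32+8+4+2+1) ≡ 990 (mod 991).
Result is 990 ≡ −1, so (30/991) = −1.

-1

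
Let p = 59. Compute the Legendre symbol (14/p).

-1

Euler's criterion: (14/59) ≡ 14^29 (mod 59).
14^2 ≡ 19 (mod 59)
14^4 ≡ 7 (mod 59)
14^8 ≡ 49 (mod 59)
14^16 ≡ 41 (mod 59)
14^29 = 14^(16+8+4+1) ≡ 58 (mod 59).
Result is 58 ≡ −1, so (14/59) = −1.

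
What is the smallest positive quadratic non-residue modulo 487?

3

(2/487) = +1, so 2 is a residue.
(3/487) = −1, so 3 is the smallest positive non-residue mod 487.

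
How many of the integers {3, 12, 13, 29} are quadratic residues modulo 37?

2

(3/37) = +1 → QR.
(12/37) = +1 → QR.
(13/37) = -1 → non-residue.
(29/37) = -1 → non-residue.
Total quadratic residues among the 4: 2.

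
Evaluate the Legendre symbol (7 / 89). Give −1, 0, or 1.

Euler's criterion: (7/89) ≡ 7^44 (mod 89).
7^2 ≡ 49 (mod 89)
7^4 ≡ 87 (mod 89)
7^8 ≡ 4 (mod 89)
7^16 ≡ 16 (mod 89)
7^32 ≡ 78 (mod 89)
7^44 = 7^(32+8+4) ≡ 88 (mod 89).
Result is 88 ≡ −1, so (7/89) = −1.

-1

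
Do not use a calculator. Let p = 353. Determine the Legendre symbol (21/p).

Reciprocity: 21 ≡ 1 and 353 ≡ 1 (mod 4), so (21/353) = +(353/21).
Reduce top mod 21: now compute (17/21).
Reciprocity: 17 ≡ 1 and 21 ≡ 1 (mod 4), so (17/21) = +(21/17).
Reduce top mod 17: now compute (4/17).
Pull out 2^2: since 17 ≡ 1 (mod 8), (2/17) = +1, so (2/17)^2 = +1.
Reached (1/17) = 1. Collecting the sign flips along the way, the symbol is +1.

1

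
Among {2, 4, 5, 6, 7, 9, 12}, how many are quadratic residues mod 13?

3

(2/13) = -1 → non-residue.
(4/13) = +1 → QR.
(5/13) = -1 → non-residue.
(6/13) = -1 → non-residue.
(7/13) = -1 → non-residue.
(9/13) = +1 → QR.
(12/13) = +1 → QR.
Total quadratic residues among the 7: 3.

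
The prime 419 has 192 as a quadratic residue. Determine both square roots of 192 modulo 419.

Since 419 ≡ 3 (mod 4), a square root of 192 is 192^((419+1)/4) = 192^105 mod 419.
Repeated squaring: 192^2≡411, 192^4≡64, 192^8≡325, 192^16≡37, 192^32≡112, 192^64≡393 (mod 419).
192^105 = 192^(64+32+8+1) ≡ 187 (mod 419).
Check: 187² = 34969 ≡ 192 (mod 419). The two roots are 187 and 232.

187, 232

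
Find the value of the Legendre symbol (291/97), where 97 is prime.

First reduce: 291 ≡ 0 (mod 97).
Top reduces to 0: gcd > 1, so the symbol is 0.

0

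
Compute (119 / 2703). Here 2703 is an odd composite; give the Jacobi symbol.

Reciprocity: 119 ≡ 3 and 2703 ≡ 3 (mod 4), so (119/2703) = −(2703/119).
Reduce top mod 119: now compute (85/119).
Reciprocity: 85 ≡ 1 and 119 ≡ 3 (mod 4), so (85/119) = +(119/85).
Reduce top mod 85: now compute (34/85).
Pull out 2: since 85 ≡ 5 (mod 8), (2/85) = -1.
Reciprocity: 17 ≡ 1 and 85 ≡ 1 (mod 4), so (17/85) = +(85/17).
Reduce top mod 17: now compute (0/17).
Top reduces to 0: gcd > 1, so the symbol is 0.

0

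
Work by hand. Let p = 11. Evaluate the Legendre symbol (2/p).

Euler's criterion: (2/11) ≡ 2^5 (mod 11).
2^2 ≡ 4 (mod 11)
2^4 ≡ 5 (mod 11)
2^5 = 2^(4+1) ≡ 10 (mod 11).
Result is 10 ≡ −1, so (2/11) = −1.

-1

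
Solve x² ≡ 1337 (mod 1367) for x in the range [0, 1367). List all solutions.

52, 1315

Since 1367 ≡ 3 (mod 4), a square root of 1337 is 1337^((1367+1)/4) = 1337^342 mod 1367.
Repeated squaring: 1337^2≡900, 1337^4≡736, 1337^8≡364, 1337^16≡1264, 1337^32≡1040, 1337^64≡303, 1337^128≡220, 1337^256≡555 (mod 1367).
1337^342 = 1337^(256+64+16+4+2) ≡ 1315 (mod 1367).
Check: 1315² = 1729225 ≡ 1337 (mod 1367). The two roots are 52 and 1315.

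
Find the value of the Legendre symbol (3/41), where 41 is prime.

-1

Euler's criterion: (3/41) ≡ 3^20 (mod 41).
3^2 ≡ 9 (mod 41)
3^4 ≡ 40 (mod 41)
3^8 ≡ 1 (mod 41)
3^16 ≡ 1 (mod 41)
3^20 = 3^(16+4) ≡ 40 (mod 41).
Result is 40 ≡ −1, so (3/41) = −1.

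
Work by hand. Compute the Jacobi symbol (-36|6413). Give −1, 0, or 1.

First reduce: -36 ≡ 6377 (mod 6413).
Reciprocity: 6377 ≡ 1 and 6413 ≡ 1 (mod 4), so (6377/6413) = +(6413/6377).
Reduce top mod 6377: now compute (36/6377).
Pull out 2^2: since 6377 ≡ 1 (mod 8), (2/6377) = +1, so (2/6377)^2 = +1.
Reciprocity: 9 ≡ 1 and 6377 ≡ 1 (mod 4), so (9/6377) = +(6377/9).
Reduce top mod 9: now compute (5/9).
Reciprocity: 5 ≡ 1 and 9 ≡ 1 (mod 4), so (5/9) = +(9/5).
Reduce top mod 5: now compute (4/5).
Pull out 2^2: since 5 ≡ 5 (mod 8), (2/5) = -1, so (2/5)^2 = +1.
Reached (1/5) = 1. Collecting the sign flips along the way, the symbol is +1.

1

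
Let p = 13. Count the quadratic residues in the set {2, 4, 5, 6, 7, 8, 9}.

2

(2/13) = -1 → non-residue.
(4/13) = +1 → QR.
(5/13) = -1 → non-residue.
(6/13) = -1 → non-residue.
(7/13) = -1 → non-residue.
(8/13) = -1 → non-residue.
(9/13) = +1 → QR.
Total quadratic residues among the 7: 2.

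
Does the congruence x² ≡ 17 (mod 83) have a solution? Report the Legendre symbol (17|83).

Euler's criterion: (17/83) ≡ 17^41 (mod 83).
17^2 ≡ 40 (mod 83)
17^4 ≡ 23 (mod 83)
17^8 ≡ 31 (mod 83)
17^16 ≡ 48 (mod 83)
17^32 ≡ 63 (mod 83)
17^41 = 17^(32+8+1) ≡ 1 (mod 83).
Result is 1, so (17/83) = 1.

1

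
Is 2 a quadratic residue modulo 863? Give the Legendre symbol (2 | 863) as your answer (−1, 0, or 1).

Pull out 2: since 863 ≡ 7 (mod 8), (2/863) = +1.
Reached (1/863) = 1. Collecting the sign flips along the way, the symbol is +1.

1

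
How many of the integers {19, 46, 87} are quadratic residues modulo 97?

(19/97) = -1 → non-residue.
(46/97) = -1 → non-residue.
(87/97) = -1 → non-residue.
Total quadratic residues among the 3: 0.

0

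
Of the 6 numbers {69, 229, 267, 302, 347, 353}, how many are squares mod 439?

(69/439) = +1 → QR.
(229/439) = +1 → QR.
(267/439) = +1 → QR.
(302/439) = -1 → non-residue.
(347/439) = +1 → QR.
(353/439) = +1 → QR.
Total quadratic residues among the 6: 5.

5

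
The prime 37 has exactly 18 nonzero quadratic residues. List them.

Square k = 1,…,18 (k and 37−k give the same square):
1²=1, 2²=4, 3²=9, 4²=16, 5²=25, 6²=36, 7²≡12, 8²≡27, 9²≡7, 10²≡26, 11²≡10, 12²≡33, 13²≡21, 14²≡11, 15²≡3, 16²≡34, 17²≡30, 18²≡28 (mod 37).
So the quadratic residues mod 37 are {1, 3, 4, 7, 9, 10, 11, 12, 16, 21, 25, 26, 27, 28, 30, 33, 34, 36}.

1, 3, 4, 7, 9, 10, 11, 12, 16, 21, 25, 26, 27, 28, 30, 33, 34, 36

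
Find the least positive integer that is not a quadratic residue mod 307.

(2/307) = −1, so 2 is the smallest positive non-residue mod 307.

2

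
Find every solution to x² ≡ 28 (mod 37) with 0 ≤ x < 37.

37 ≡ 1 (mod 4), so we find a root by search.
Trying successive values, 18² = 324 ≡ 28 (mod 37). The other root is 37 − 18 = 19.

18, 19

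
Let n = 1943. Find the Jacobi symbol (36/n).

Pull out 2^2: since 1943 ≡ 7 (mod 8), (2/1943) = +1, so (2/1943)^2 = +1.
Reciprocity: 9 ≡ 1 and 1943 ≡ 3 (mod 4), so (9/1943) = +(1943/9).
Reduce top mod 9: now compute (8/9).
Pull out 2^3: since 9 ≡ 1 (mod 8), (2/9) = +1, so (2/9)^3 = +1.
Reached (1/9) = 1. Collecting the sign flips along the way, the symbol is +1.

1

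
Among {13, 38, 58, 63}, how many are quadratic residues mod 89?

0

(13/89) = -1 → non-residue.
(38/89) = -1 → non-residue.
(58/89) = -1 → non-residue.
(63/89) = -1 → non-residue.
Total quadratic residues among the 4: 0.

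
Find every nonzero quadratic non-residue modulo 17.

Square k = 1,…,8 (k and 17−k give the same square):
1²=1, 2²=4, 3²=9, 4²=16, 5²≡8, 6²≡2, 7²≡15, 8²≡13 (mod 17).
The residues are {1, 2, 4, 8, 9, 13, 15, 16}; the non-residues are the remaining 8 nonzero classes.

3 5 6 7 10 11 12 14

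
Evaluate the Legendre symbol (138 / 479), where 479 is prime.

1

Pull out 2: since 479 ≡ 7 (mod 8), (2/479) = +1.
Reciprocity: 69 ≡ 1 and 479 ≡ 3 (mod 4), so (69/479) = +(479/69).
Reduce top mod 69: now compute (65/69).
Reciprocity: 65 ≡ 1 and 69 ≡ 1 (mod 4), so (65/69) = +(69/65).
Reduce top mod 65: now compute (4/65).
Pull out 2^2: since 65 ≡ 1 (mod 8), (2/65) = +1, so (2/65)^2 = +1.
Reached (1/65) = 1. Collecting the sign flips along the way, the symbol is +1.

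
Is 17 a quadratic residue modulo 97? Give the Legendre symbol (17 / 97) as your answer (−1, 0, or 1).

-1

Reciprocity: 17 ≡ 1 and 97 ≡ 1 (mod 4), so (17/97) = +(97/17).
Reduce top mod 17: now compute (12/17).
Pull out 2^2: since 17 ≡ 1 (mod 8), (2/17) = +1, so (2/17)^2 = +1.
Reciprocity: 3 ≡ 3 and 17 ≡ 1 (mod 4), so (3/17) = +(17/3).
Reduce top mod 3: now compute (2/3).
Pull out 2: since 3 ≡ 3 (mod 8), (2/3) = -1.
Reached (1/3) = 1. Collecting the sign flips along the way, the symbol is -1.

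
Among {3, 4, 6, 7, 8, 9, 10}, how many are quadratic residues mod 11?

3

(3/11) = +1 → QR.
(4/11) = +1 → QR.
(6/11) = -1 → non-residue.
(7/11) = -1 → non-residue.
(8/11) = -1 → non-residue.
(9/11) = +1 → QR.
(10/11) = -1 → non-residue.
Total quadratic residues among the 7: 3.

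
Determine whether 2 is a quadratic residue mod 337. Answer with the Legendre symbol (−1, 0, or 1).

1

Euler's criterion: (2/337) ≡ 2^168 (mod 337).
2^2 ≡ 4 (mod 337)
2^4 ≡ 16 (mod 337)
2^8 ≡ 256 (mod 337)
2^16 ≡ 158 (mod 337)
2^32 ≡ 26 (mod 337)
2^64 ≡ 2 (mod 337)
2^128 ≡ 4 (mod 337)
2^168 = 2^(128+32+8) ≡ 1 (mod 337).
Result is 1, so (2/337) = 1.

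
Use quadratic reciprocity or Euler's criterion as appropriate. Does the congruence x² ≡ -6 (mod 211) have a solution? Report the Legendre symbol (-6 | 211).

-1

Euler's criterion: (-6/211) ≡ 205^105 (mod 211).
205^2 ≡ 36 (mod 211)
205^4 ≡ 30 (mod 211)
205^8 ≡ 56 (mod 211)
205^16 ≡ 182 (mod 211)
205^32 ≡ 208 (mod 211)
205^64 ≡ 9 (mod 211)
205^105 = 205^(64+32+8+1) ≡ 210 (mod 211).
Result is 210 ≡ −1, so (-6/211) = −1.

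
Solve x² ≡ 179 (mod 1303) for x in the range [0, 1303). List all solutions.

Since 1303 ≡ 3 (mod 4), a square root of 179 is 179^((1303+1)/4) = 179^326 mod 1303.
Repeated squaring: 179^2≡769, 179^4≡1102, 179^8≡8, 179^16≡64, 179^32≡187, 179^64≡1091, 179^128≡642, 179^256≡416 (mod 1303).
179^326 = 179^(256+64+4+2) ≡ 394 (mod 1303).
Check: 394² = 155236 ≡ 179 (mod 1303). The two roots are 394 and 909.

394, 909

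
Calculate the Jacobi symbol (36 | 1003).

Pull out 2^2: since 1003 ≡ 3 (mod 8), (2/1003) = -1, so (2/1003)^2 = +1.
Reciprocity: 9 ≡ 1 and 1003 ≡ 3 (mod 4), so (9/1003) = +(1003/9).
Reduce top mod 9: now compute (4/9).
Pull out 2^2: since 9 ≡ 1 (mod 8), (2/9) = +1, so (2/9)^2 = +1.
Reached (1/9) = 1. Collecting the sign flips along the way, the symbol is +1.

1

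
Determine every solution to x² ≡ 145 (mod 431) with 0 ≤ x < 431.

24, 407

Since 431 ≡ 3 (mod 4), a square root of 145 is 145^((431+1)/4) = 145^108 mod 431.
Repeated squaring: 145^2≡337, 145^4≡216, 145^8≡108, 145^16≡27, 145^32≡298, 145^64≡18 (mod 431).
145^108 = 145^(64+32+8+4) ≡ 24 (mod 431).
Check: 24² = 576 ≡ 145 (mod 431). The two roots are 24 and 407.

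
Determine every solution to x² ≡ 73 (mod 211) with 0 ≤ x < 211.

Since 211 ≡ 3 (mod 4), a square root of 73 is 73^((211+1)/4) = 73^53 mod 211.
Repeated squaring: 73^2≡54, 73^4≡173, 73^8≡178, 73^16≡34, 73^32≡101 (mod 211).
73^53 = 73^(32+16+4+1) ≡ 101 (mod 211).
Check: 101² = 10201 ≡ 73 (mod 211). The two roots are 101 and 110.

101, 110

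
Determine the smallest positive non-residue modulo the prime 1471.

(2/1471) = +1, so 2 is a residue.
(3/1471) = −1, so 3 is the smallest positive non-residue mod 1471.

3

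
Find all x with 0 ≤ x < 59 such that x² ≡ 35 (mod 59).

Since 59 ≡ 3 (mod 4), a square root of 35 is 35^((59+1)/4) = 35^15 mod 59.
Repeated squaring: 35^2≡45, 35^4≡19, 35^8≡7 (mod 59).
35^15 = 35^(8+4+2+1) ≡ 25 (mod 59).
Check: 25² = 625 ≡ 35 (mod 59). The two roots are 25 and 34.

25, 34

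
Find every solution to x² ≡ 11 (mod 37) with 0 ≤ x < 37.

14, 23

37 ≡ 1 (mod 4), so we find a root by search.
Trying successive values, 14² = 196 ≡ 11 (mod 37). The other root is 37 − 14 = 23.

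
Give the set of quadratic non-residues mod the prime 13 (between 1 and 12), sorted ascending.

2 5 6 7 8 11

Square k = 1,…,6 (k and 13−k give the same square):
1²=1, 2²=4, 3²=9, 4²≡3, 5²≡12, 6²≡10 (mod 13).
The residues are {1, 3, 4, 9, 10, 12}; the non-residues are the remaining 6 nonzero classes.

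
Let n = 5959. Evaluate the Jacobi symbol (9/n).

1

Reciprocity: 9 ≡ 1 and 5959 ≡ 3 (mod 4), so (9/5959) = +(5959/9).
Reduce top mod 9: now compute (1/9).
Reached (1/9) = 1. Collecting the sign flips along the way, the symbol is +1.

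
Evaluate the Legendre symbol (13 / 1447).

1

Reciprocity: 13 ≡ 1 and 1447 ≡ 3 (mod 4), so (13/1447) = +(1447/13).
Reduce top mod 13: now compute (4/13).
Pull out 2^2: since 13 ≡ 5 (mod 8), (2/13) = -1, so (2/13)^2 = +1.
Reached (1/13) = 1. Collecting the sign flips along the way, the symbol is +1.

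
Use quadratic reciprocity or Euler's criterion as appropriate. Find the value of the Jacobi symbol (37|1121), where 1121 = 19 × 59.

1

Reciprocity: 37 ≡ 1 and 1121 ≡ 1 (mod 4), so (37/1121) = +(1121/37).
Reduce top mod 37: now compute (11/37).
Reciprocity: 11 ≡ 3 and 37 ≡ 1 (mod 4), so (11/37) = +(37/11).
Reduce top mod 11: now compute (4/11).
Pull out 2^2: since 11 ≡ 3 (mod 8), (2/11) = -1, so (2/11)^2 = +1.
Reached (1/11) = 1. Collecting the sign flips along the way, the symbol is +1.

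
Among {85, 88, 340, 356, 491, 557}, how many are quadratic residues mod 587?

(85/587) = -1 → non-residue.
(88/587) = +1 → QR.
(340/587) = -1 → non-residue.
(356/587) = +1 → QR.
(491/587) = +1 → QR.
(557/587) = -1 → non-residue.
Total quadratic residues among the 6: 3.

3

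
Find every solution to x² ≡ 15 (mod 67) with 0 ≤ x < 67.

Since 67 ≡ 3 (mod 4), a square root of 15 is 15^((67+1)/4) = 15^17 mod 67.
Repeated squaring: 15^2≡24, 15^4≡40, 15^8≡59, 15^16≡64 (mod 67).
15^17 = 15^(16+1) ≡ 22 (mod 67).
Check: 22² = 484 ≡ 15 (mod 67). The two roots are 22 and 45.

22, 45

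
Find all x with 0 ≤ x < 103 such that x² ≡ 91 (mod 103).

Since 103 ≡ 3 (mod 4), a square root of 91 is 91^((103+1)/4) = 91^26 mod 103.
Repeated squaring: 91^2≡41, 91^4≡33, 91^8≡59, 91^16≡82 (mod 103).
91^26 = 91^(16+8+2) ≡ 83 (mod 103).
Check: 83² = 6889 ≡ 91 (mod 103). The two roots are 20 and 83.

20, 83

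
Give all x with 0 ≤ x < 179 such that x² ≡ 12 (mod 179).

Since 179 ≡ 3 (mod 4), a square root of 12 is 12^((179+1)/4) = 12^45 mod 179.
Repeated squaring: 12^2≡144, 12^4≡151, 12^8≡68, 12^16≡149, 12^32≡5 (mod 179).
12^45 = 12^(32+8+4+1) ≡ 141 (mod 179).
Check: 141² = 19881 ≡ 12 (mod 179). The two roots are 38 and 141.

38, 141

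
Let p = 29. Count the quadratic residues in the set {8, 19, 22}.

1

(8/29) = -1 → non-residue.
(19/29) = -1 → non-residue.
(22/29) = +1 → QR.
Total quadratic residues among the 3: 1.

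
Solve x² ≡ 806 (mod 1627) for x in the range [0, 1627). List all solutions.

Since 1627 ≡ 3 (mod 4), a square root of 806 is 806^((1627+1)/4) = 806^407 mod 1627.
Repeated squaring: 806^2≡463, 806^4≡1232, 806^8≡1460, 806^16≡230, 806^32≡836, 806^64≡913, 806^128≡545, 806^256≡911 (mod 1627).
806^407 = 806^(256+128+16+4+2+1) ≡ 1203 (mod 1627).
Check: 1203² = 1447209 ≡ 806 (mod 1627). The two roots are 424 and 1203.

424, 1203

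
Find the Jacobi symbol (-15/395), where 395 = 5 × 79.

0

First reduce: -15 ≡ 380 (mod 395).
Pull out 2^2: since 395 ≡ 3 (mod 8), (2/395) = -1, so (2/395)^2 = +1.
Reciprocity: 95 ≡ 3 and 395 ≡ 3 (mod 4), so (95/395) = −(395/95).
Reduce top mod 95: now compute (15/95).
Reciprocity: 15 ≡ 3 and 95 ≡ 3 (mod 4), so (15/95) = −(95/15).
Reduce top mod 15: now compute (5/15).
Reciprocity: 5 ≡ 1 and 15 ≡ 3 (mod 4), so (5/15) = +(15/5).
Reduce top mod 5: now compute (0/5).
Top reduces to 0: gcd > 1, so the symbol is 0.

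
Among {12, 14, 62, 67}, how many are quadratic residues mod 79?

(12/79) = -1 → non-residue.
(14/79) = -1 → non-residue.
(62/79) = +1 → QR.
(67/79) = +1 → QR.
Total quadratic residues among the 4: 2.

2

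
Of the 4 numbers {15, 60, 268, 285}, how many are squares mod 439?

0

(15/439) = -1 → non-residue.
(60/439) = -1 → non-residue.
(268/439) = -1 → non-residue.
(285/439) = -1 → non-residue.
Total quadratic residues among the 4: 0.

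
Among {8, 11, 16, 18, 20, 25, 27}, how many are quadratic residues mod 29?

3

(8/29) = -1 → non-residue.
(11/29) = -1 → non-residue.
(16/29) = +1 → QR.
(18/29) = -1 → non-residue.
(20/29) = +1 → QR.
(25/29) = +1 → QR.
(27/29) = -1 → non-residue.
Total quadratic residues among the 7: 3.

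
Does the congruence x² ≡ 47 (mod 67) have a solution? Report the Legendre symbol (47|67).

Euler's criterion: (47/67) ≡ 47^33 (mod 67).
47^2 ≡ 65 (mod 67)
47^4 ≡ 4 (mod 67)
47^8 ≡ 16 (mod 67)
47^16 ≡ 55 (mod 67)
47^32 ≡ 10 (mod 67)
47^33 = 47^(32+1) ≡ 1 (mod 67).
Result is 1, so (47/67) = 1.

1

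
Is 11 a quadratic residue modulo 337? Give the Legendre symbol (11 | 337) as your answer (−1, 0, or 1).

Euler's criterion: (11/337) ≡ 11^168 (mod 337).
11^2 ≡ 121 (mod 337)
11^4 ≡ 150 (mod 337)
11^8 ≡ 258 (mod 337)
11^16 ≡ 175 (mod 337)
11^32 ≡ 295 (mod 337)
11^64 ≡ 79 (mod 337)
11^128 ≡ 175 (mod 337)
11^168 = 11^(128+32+8) ≡ 336 (mod 337).
Result is 336 ≡ −1, so (11/337) = −1.

-1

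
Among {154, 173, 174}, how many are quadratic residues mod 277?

1

(154/277) = +1 → QR.
(173/277) = -1 → non-residue.
(174/277) = -1 → non-residue.
Total quadratic residues among the 3: 1.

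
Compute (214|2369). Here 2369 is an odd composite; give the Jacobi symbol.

-1

Pull out 2: since 2369 ≡ 1 (mod 8), (2/2369) = +1.
Reciprocity: 107 ≡ 3 and 2369 ≡ 1 (mod 4), so (107/2369) = +(2369/107).
Reduce top mod 107: now compute (15/107).
Reciprocity: 15 ≡ 3 and 107 ≡ 3 (mod 4), so (15/107) = −(107/15).
Reduce top mod 15: now compute (2/15).
Pull out 2: since 15 ≡ 7 (mod 8), (2/15) = +1.
Reached (1/15) = 1. Collecting the sign flips along the way, the symbol is -1.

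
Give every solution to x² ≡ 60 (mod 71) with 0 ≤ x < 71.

29, 42

Since 71 ≡ 3 (mod 4), a square root of 60 is 60^((71+1)/4) = 60^18 mod 71.
Repeated squaring: 60^2≡50, 60^4≡15, 60^8≡12, 60^16≡2 (mod 71).
60^18 = 60^(16+2) ≡ 29 (mod 71).
Check: 29² = 841 ≡ 60 (mod 71). The two roots are 29 and 42.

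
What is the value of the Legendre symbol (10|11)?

-1

Pull out 2: since 11 ≡ 3 (mod 8), (2/11) = -1.
Reciprocity: 5 ≡ 1 and 11 ≡ 3 (mod 4), so (5/11) = +(11/5).
Reduce top mod 5: now compute (1/5).
Reached (1/5) = 1. Collecting the sign flips along the way, the symbol is -1.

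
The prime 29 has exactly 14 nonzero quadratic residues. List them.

Square k = 1,…,14 (k and 29−k give the same square):
1²=1, 2²=4, 3²=9, 4²=16, 5²=25, 6²≡7, 7²≡20, 8²≡6, 9²≡23, 10²≡13, 11²≡5, 12²≡28, 13²≡24, 14²≡22 (mod 29).
So the quadratic residues mod 29 are {1, 4, 5, 6, 7, 9, 13, 16, 20, 22, 23, 24, 25, 28}.

1 4 5 6 7 9 13 16 20 22 23 24 25 28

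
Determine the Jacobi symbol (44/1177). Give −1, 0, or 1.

Pull out 2^2: since 1177 ≡ 1 (mod 8), (2/1177) = +1, so (2/1177)^2 = +1.
Reciprocity: 11 ≡ 3 and 1177 ≡ 1 (mod 4), so (11/1177) = +(1177/11).
Reduce top mod 11: now compute (0/11).
Top reduces to 0: gcd > 1, so the symbol is 0.

0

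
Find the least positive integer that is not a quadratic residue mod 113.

3

(2/113) = +1, so 2 is a residue.
(3/113) = −1, so 3 is the smallest positive non-residue mod 113.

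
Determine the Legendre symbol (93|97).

1

Euler's criterion: (93/97) ≡ 93^48 (mod 97).
93^2 ≡ 16 (mod 97)
93^4 ≡ 62 (mod 97)
93^8 ≡ 61 (mod 97)
93^16 ≡ 35 (mod 97)
93^32 ≡ 61 (mod 97)
93^48 = 93^(32+16) ≡ 1 (mod 97).
Result is 1, so (93/97) = 1.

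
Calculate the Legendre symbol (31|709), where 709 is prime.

Euler's criterion: (31/709) ≡ 31^354 (mod 709).
31^2 ≡ 252 (mod 709)
31^4 ≡ 403 (mod 709)
31^8 ≡ 48 (mod 709)
31^16 ≡ 177 (mod 709)
31^32 ≡ 133 (mod 709)
31^64 ≡ 673 (mod 709)
31^128 ≡ 587 (mod 709)
31^256 ≡ 704 (mod 709)
31^354 = 31^(256+64+32+2) ≡ 708 (mod 709).
Result is 708 ≡ −1, so (31/709) = −1.

-1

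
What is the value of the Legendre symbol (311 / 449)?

Euler's criterion: (311/449) ≡ 311^224 (mod 449).
311^2 ≡ 186 (mod 449)
311^4 ≡ 23 (mod 449)
311^8 ≡ 80 (mod 449)
311^16 ≡ 114 (mod 449)
311^32 ≡ 424 (mod 449)
311^64 ≡ 176 (mod 449)
311^128 ≡ 444 (mod 449)
311^224 = 311^(128+64+32) ≡ 448 (mod 449).
Result is 448 ≡ −1, so (311/449) = −1.

-1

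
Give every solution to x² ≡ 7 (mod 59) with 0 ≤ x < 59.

Since 59 ≡ 3 (mod 4), a square root of 7 is 7^((59+1)/4) = 7^15 mod 59.
Repeated squaring: 7^2≡49, 7^4≡41, 7^8≡29 (mod 59).
7^15 = 7^(8+4+2+1) ≡ 19 (mod 59).
Check: 19² = 361 ≡ 7 (mod 59). The two roots are 19 and 40.

19, 40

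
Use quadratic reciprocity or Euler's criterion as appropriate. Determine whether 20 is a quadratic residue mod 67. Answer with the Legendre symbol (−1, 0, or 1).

-1

Pull out 2^2: since 67 ≡ 3 (mod 8), (2/67) = -1, so (2/67)^2 = +1.
Reciprocity: 5 ≡ 1 and 67 ≡ 3 (mod 4), so (5/67) = +(67/5).
Reduce top mod 5: now compute (2/5).
Pull out 2: since 5 ≡ 5 (mod 8), (2/5) = -1.
Reached (1/5) = 1. Collecting the sign flips along the way, the symbol is -1.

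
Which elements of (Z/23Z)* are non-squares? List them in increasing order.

Square k = 1,…,11 (k and 23−k give the same square):
1²=1, 2²=4, 3²=9, 4²=16, 5²≡2, 6²≡13, 7²≡3, 8²≡18, 9²≡12, 10²≡8, 11²≡6 (mod 23).
The residues are {1, 2, 3, 4, 6, 8, 9, 12, 13, 16, 18}; the non-residues are the remaining 11 nonzero classes.

5 7 10 11 14 15 17 19 20 21 22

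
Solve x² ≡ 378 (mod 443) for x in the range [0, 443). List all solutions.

115, 328

Since 443 ≡ 3 (mod 4), a square root of 378 is 378^((443+1)/4) = 378^111 mod 443.
Repeated squaring: 378^2≡238, 378^4≡383, 378^8≡56, 378^16≡35, 378^32≡339, 378^64≡184 (mod 443).
378^111 = 378^(64+32+8+4+2+1) ≡ 115 (mod 443).
Check: 115² = 13225 ≡ 378 (mod 443). The two roots are 115 and 328.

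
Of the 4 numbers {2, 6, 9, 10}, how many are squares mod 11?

(2/11) = -1 → non-residue.
(6/11) = -1 → non-residue.
(9/11) = +1 → QR.
(10/11) = -1 → non-residue.
Total quadratic residues among the 4: 1.

1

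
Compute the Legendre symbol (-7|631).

First reduce: -7 ≡ 624 (mod 631).
Pull out 2^4: since 631 ≡ 7 (mod 8), (2/631) = +1, so (2/631)^4 = +1.
Reciprocity: 39 ≡ 3 and 631 ≡ 3 (mod 4), so (39/631) = −(631/39).
Reduce top mod 39: now compute (7/39).
Reciprocity: 7 ≡ 3 and 39 ≡ 3 (mod 4), so (7/39) = −(39/7).
Reduce top mod 7: now compute (4/7).
Pull out 2^2: since 7 ≡ 7 (mod 8), (2/7) = +1, so (2/7)^2 = +1.
Reached (1/7) = 1. Collecting the sign flips along the way, the symbol is +1.

1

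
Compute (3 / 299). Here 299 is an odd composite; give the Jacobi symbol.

1

Reciprocity: 3 ≡ 3 and 299 ≡ 3 (mod 4), so (3/299) = −(299/3).
Reduce top mod 3: now compute (2/3).
Pull out 2: since 3 ≡ 3 (mod 8), (2/3) = -1.
Reached (1/3) = 1. Collecting the sign flips along the way, the symbol is +1.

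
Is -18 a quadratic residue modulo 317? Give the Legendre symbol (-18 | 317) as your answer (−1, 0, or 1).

Euler's criterion: (-18/317) ≡ 299^158 (mod 317).
299^2 ≡ 7 (mod 317)
299^4 ≡ 49 (mod 317)
299^8 ≡ 182 (mod 317)
299^16 ≡ 156 (mod 317)
299^32 ≡ 244 (mod 317)
299^64 ≡ 257 (mod 317)
299^128 ≡ 113 (mod 317)
299^158 = 299^(128+16+8+4+2) ≡ 316 (mod 317).
Result is 316 ≡ −1, so (-18/317) = −1.

-1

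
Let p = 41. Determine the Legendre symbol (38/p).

Pull out 2: since 41 ≡ 1 (mod 8), (2/41) = +1.
Reciprocity: 19 ≡ 3 and 41 ≡ 1 (mod 4), so (19/41) = +(41/19).
Reduce top mod 19: now compute (3/19).
Reciprocity: 3 ≡ 3 and 19 ≡ 3 (mod 4), so (3/19) = −(19/3).
Reduce top mod 3: now compute (1/3).
Reached (1/3) = 1. Collecting the sign flips along the way, the symbol is -1.

-1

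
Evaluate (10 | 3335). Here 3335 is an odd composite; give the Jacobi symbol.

Pull out 2: since 3335 ≡ 7 (mod 8), (2/3335) = +1.
Reciprocity: 5 ≡ 1 and 3335 ≡ 3 (mod 4), so (5/3335) = +(3335/5).
Reduce top mod 5: now compute (0/5).
Top reduces to 0: gcd > 1, so the symbol is 0.

0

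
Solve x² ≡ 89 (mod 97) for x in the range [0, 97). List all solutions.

34, 63

97 ≡ 1 (mod 4), so we find a root by search.
Trying successive values, 34² = 1156 ≡ 89 (mod 97). The other root is 97 − 34 = 63.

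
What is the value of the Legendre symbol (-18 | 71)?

First reduce: -18 ≡ 53 (mod 71).
Reciprocity: 53 ≡ 1 and 71 ≡ 3 (mod 4), so (53/71) = +(71/53).
Reduce top mod 53: now compute (18/53).
Pull out 2: since 53 ≡ 5 (mod 8), (2/53) = -1.
Reciprocity: 9 ≡ 1 and 53 ≡ 1 (mod 4), so (9/53) = +(53/9).
Reduce top mod 9: now compute (8/9).
Pull out 2^3: since 9 ≡ 1 (mod 8), (2/9) = +1, so (2/9)^3 = +1.
Reached (1/9) = 1. Collecting the sign flips along the way, the symbol is -1.

-1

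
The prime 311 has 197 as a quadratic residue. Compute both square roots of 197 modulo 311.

Since 311 ≡ 3 (mod 4), a square root of 197 is 197^((311+1)/4) = 197^78 mod 311.
Repeated squaring: 197^2≡245, 197^4≡2, 197^8≡4, 197^16≡16, 197^32≡256, 197^64≡226 (mod 311).
197^78 = 197^(64+8+4+2) ≡ 96 (mod 311).
Check: 96² = 9216 ≡ 197 (mod 311). The two roots are 96 and 215.

96, 215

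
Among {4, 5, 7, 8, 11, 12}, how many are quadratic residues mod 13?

2

(4/13) = +1 → QR.
(5/13) = -1 → non-residue.
(7/13) = -1 → non-residue.
(8/13) = -1 → non-residue.
(11/13) = -1 → non-residue.
(12/13) = +1 → QR.
Total quadratic residues among the 6: 2.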